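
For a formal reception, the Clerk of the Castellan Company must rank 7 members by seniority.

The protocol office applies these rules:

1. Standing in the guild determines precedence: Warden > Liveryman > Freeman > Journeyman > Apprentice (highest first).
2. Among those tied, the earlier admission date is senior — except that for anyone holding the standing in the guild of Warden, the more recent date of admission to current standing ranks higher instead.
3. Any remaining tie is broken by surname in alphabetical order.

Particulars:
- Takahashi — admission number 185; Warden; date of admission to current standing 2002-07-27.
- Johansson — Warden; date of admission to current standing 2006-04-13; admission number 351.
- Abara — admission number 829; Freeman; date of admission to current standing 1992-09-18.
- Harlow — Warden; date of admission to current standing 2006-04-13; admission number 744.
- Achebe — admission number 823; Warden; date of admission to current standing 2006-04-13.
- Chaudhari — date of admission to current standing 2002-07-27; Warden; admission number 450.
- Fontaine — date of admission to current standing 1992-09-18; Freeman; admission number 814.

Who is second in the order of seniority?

Harlow

By standing in the guild: Achebe, Harlow, Johansson, Chaudhari and Takahashi (Warden); then Abara and Fontaine (Freeman).
Among Achebe, Harlow, Johansson, Chaudhari and Takahashi, by date of admission to current standing (later first) (reversed rule for this group): Achebe, Harlow and Johansson (2006-04-13) before Chaudhari and Takahashi (2002-07-27).
Among Achebe, Harlow and Johansson, alphabetically by surname: Achebe before Harlow before Johansson.
Among Chaudhari and Takahashi, alphabetically by surname: Chaudhari before Takahashi.
Abara and Fontaine both have date of admission to current standing 1992-09-18, so the next rule applies.
Among Abara and Fontaine, alphabetically by surname: Abara before Fontaine.
Order: Achebe, Harlow, Johansson, Chaudhari, Takahashi, Abara, Fontaine.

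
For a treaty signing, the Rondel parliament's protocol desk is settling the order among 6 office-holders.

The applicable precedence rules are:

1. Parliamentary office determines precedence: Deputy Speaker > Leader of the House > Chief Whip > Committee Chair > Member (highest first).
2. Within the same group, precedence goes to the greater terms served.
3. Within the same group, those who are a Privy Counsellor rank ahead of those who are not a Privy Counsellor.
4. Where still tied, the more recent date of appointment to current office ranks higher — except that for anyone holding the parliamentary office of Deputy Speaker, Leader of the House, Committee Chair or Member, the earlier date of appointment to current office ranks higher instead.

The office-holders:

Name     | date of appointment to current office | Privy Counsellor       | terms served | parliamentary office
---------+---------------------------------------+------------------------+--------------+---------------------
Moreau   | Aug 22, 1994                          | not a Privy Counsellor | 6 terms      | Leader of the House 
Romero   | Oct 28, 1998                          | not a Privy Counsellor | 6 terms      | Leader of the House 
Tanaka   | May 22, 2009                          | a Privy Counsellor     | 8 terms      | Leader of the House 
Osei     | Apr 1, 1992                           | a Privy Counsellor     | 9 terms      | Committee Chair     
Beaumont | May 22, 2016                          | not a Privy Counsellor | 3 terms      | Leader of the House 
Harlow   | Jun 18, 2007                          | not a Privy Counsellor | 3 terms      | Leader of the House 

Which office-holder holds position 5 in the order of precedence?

By parliamentary office: Tanaka, Moreau, Romero, Harlow and Beaumont (Leader of the House); then Osei (Committee Chair).
Among Tanaka, Moreau, Romero, Harlow and Beaumont, by terms served (higher first): Tanaka (8 terms) before Moreau and Romero (6 terms) before Harlow and Beaumont (3 terms).
Moreau and Romero are each not a Privy Counsellor, so the next rule applies.
Among Moreau and Romero, by date of appointment to current office (earlier first) (reversed rule for this group): Moreau (Aug 22, 1994) before Romero (Oct 28, 1998).
Harlow and Beaumont are each not a Privy Counsellor, so the next rule applies.
Among Harlow and Beaumont, by date of appointment to current office (earlier first) (reversed rule for this group): Harlow (Jun 18, 2007) before Beaumont (May 22, 2016).
Order: Tanaka, Moreau, Romero, Harlow, Beaumont, Osei.

Beaumont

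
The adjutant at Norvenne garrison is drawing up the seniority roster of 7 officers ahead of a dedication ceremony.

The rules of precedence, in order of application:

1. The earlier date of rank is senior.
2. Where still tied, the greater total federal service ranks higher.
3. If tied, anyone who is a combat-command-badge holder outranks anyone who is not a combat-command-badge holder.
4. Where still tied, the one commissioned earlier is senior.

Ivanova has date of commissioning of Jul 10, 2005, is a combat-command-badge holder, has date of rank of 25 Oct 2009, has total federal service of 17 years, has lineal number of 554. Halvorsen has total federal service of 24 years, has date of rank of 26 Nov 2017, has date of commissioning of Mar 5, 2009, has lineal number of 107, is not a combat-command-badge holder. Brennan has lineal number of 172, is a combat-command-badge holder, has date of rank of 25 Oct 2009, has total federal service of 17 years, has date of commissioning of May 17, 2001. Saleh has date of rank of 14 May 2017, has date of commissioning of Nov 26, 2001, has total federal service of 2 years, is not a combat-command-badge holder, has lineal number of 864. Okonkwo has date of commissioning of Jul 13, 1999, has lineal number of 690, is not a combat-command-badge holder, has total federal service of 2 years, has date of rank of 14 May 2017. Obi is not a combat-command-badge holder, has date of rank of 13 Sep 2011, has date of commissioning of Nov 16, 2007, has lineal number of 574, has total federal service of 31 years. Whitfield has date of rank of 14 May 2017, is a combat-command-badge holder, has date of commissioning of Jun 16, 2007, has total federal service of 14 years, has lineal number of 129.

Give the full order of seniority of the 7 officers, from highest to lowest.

By date of rank (earlier first): Brennan and Ivanova (both 25 Oct 2009); then Obi (13 Sep 2011); then Whitfield, Okonkwo and Saleh (each 14 May 2017); then Halvorsen (26 Nov 2017).
Brennan and Ivanova both have total federal service 17 years, so the next rule applies.
Brennan and Ivanova are each a combat-command-badge holder, so the next rule applies.
Among Brennan and Ivanova, by date of commissioning (earlier first): Brennan (May 17, 2001) before Ivanova (Jul 10, 2005).
Among Whitfield, Okonkwo and Saleh, by total federal service (higher first): Whitfield (14 years) before Okonkwo and Saleh (2 years).
Okonkwo and Saleh are each not a combat-command-badge holder, so the next rule applies.
Among Okonkwo and Saleh, by date of commissioning (earlier first): Okonkwo (Jul 13, 1999) before Saleh (Nov 26, 2001).
Full order: Brennan, Ivanova, Obi, Whitfield, Okonkwo, Saleh, Halvorsen.

Brennan, Ivanova, Obi, Whitfield, Okonkwo, Saleh, Halvorsen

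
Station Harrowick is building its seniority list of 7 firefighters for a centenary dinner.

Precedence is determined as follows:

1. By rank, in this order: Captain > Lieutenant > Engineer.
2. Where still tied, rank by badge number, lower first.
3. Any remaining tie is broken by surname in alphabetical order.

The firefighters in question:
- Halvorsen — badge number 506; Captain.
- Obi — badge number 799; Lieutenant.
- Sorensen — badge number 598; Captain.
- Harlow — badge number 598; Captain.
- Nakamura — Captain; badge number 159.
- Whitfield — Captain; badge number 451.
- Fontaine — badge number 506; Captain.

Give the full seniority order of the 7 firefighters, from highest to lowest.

Nakamura, Whitfield, Fontaine, Halvorsen, Harlow, Sorensen, Obi

By rank: Nakamura, Whitfield, Fontaine, Halvorsen, Harlow and Sorensen (Captain); then Obi (Lieutenant).
Among Nakamura, Whitfield, Fontaine, Halvorsen, Harlow and Sorensen, by badge number (lower first): Nakamura (159) before Whitfield (451) before Fontaine and Halvorsen (506) before Harlow and Sorensen (598).
Among Fontaine and Halvorsen, alphabetically by surname: Fontaine before Halvorsen.
Among Harlow and Sorensen, alphabetically by surname: Harlow before Sorensen.
Full order: Nakamura, Whitfield, Fontaine, Halvorsen, Harlow, Sorensen, Obi.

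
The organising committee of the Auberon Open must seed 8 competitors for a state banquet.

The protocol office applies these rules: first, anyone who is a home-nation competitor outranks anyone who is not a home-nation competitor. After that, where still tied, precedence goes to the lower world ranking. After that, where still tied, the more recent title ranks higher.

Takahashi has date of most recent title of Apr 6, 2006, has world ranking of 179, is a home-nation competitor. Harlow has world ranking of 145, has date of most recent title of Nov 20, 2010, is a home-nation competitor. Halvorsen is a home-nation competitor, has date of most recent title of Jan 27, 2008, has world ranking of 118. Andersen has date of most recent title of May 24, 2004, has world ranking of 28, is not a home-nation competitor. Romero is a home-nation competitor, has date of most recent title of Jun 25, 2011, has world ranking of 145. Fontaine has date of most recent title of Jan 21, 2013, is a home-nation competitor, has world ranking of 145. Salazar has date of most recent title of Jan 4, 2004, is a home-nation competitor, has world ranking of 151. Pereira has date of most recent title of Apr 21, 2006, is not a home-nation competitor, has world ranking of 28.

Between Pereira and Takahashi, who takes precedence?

By the first rule: Halvorsen, Fontaine, Romero, Harlow, Salazar and Takahashi (each a home-nation competitor); then Pereira and Andersen (both not a home-nation competitor).
Among Halvorsen, Fontaine, Romero, Harlow, Salazar and Takahashi, by world ranking (lower first): Halvorsen (118) before Fontaine, Romero and Harlow (145) before Salazar (151) before Takahashi (179).
Among Fontaine, Romero and Harlow, by date of most recent title (later first): Fontaine (Jan 21, 2013) before Romero (Jun 25, 2011) before Harlow (Nov 20, 2010).
Pereira and Andersen both have world ranking 28, so the next rule applies.
Among Pereira and Andersen, by date of most recent title (later first): Pereira (Apr 21, 2006) before Andersen (May 24, 2004).
So Takahashi takes precedence.

Takahashi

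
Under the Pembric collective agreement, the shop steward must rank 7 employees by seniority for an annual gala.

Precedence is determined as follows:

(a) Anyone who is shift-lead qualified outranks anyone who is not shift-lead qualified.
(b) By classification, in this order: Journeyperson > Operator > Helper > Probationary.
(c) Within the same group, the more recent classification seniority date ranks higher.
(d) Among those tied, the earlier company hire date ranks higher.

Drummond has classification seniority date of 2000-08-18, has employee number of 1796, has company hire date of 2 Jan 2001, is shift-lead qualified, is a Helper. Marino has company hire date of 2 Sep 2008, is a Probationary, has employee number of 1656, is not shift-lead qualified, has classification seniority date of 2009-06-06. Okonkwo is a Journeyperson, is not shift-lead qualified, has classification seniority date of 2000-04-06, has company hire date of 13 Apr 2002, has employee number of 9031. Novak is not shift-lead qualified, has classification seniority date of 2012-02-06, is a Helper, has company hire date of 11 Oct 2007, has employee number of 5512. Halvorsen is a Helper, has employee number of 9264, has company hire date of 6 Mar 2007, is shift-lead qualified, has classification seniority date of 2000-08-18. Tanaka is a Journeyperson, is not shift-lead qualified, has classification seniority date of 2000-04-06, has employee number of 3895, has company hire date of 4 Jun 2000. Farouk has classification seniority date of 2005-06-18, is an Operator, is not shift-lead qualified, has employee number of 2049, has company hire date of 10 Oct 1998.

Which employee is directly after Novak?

By the first rule: Drummond and Halvorsen (both shift-lead qualified); then Tanaka, Okonkwo, Farouk, Novak and Marino (each not shift-lead qualified).
Drummond and Halvorsen are each Helper, so the next rule applies.
Drummond and Halvorsen both have classification seniority date 2000-08-18, so the next rule applies.
Among Drummond and Halvorsen, by company hire date (earlier first): Drummond (2 Jan 2001) before Halvorsen (6 Mar 2007).
Among Tanaka, Okonkwo, Farouk, Novak and Marino, by classification: Tanaka and Okonkwo (Journeyperson) before Farouk (Operator) before Novak (Helper) before Marino (Probationary).
Tanaka and Okonkwo both have classification seniority date 2000-04-06, so the next rule applies.
Among Tanaka and Okonkwo, by company hire date (earlier first): Tanaka (4 Jun 2000) before Okonkwo (13 Apr 2002).
Order: Drummond, Halvorsen, Tanaka, Okonkwo, Farouk, Novak, Marino.

Marino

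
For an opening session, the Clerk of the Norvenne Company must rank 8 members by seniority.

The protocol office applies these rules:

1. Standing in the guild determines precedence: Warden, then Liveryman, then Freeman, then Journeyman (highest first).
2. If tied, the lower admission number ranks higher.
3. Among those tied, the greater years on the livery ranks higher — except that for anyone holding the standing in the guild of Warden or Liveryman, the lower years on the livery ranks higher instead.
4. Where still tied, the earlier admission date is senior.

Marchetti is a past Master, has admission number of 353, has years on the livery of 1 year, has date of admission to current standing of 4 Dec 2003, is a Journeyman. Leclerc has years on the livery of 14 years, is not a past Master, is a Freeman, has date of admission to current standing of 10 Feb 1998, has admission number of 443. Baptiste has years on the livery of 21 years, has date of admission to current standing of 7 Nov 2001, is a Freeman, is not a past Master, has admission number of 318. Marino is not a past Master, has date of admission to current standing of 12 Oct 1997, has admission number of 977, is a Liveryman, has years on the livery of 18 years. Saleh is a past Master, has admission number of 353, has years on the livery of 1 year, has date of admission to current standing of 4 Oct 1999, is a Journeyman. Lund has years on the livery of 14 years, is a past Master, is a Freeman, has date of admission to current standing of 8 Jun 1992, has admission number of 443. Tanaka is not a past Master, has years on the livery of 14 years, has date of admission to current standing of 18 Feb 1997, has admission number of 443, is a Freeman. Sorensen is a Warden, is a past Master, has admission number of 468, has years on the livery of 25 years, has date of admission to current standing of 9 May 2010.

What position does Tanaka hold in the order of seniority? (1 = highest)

By standing in the guild: Sorensen (Warden); then Marino (Liveryman); then Baptiste, Lund, Tanaka and Leclerc (Freeman); then Saleh and Marchetti (Journeyman).
Among Baptiste, Lund, Tanaka and Leclerc, by admission number (lower first): Baptiste (318) before Lund, Tanaka and Leclerc (443).
Lund, Tanaka and Leclerc all have years on the livery 14 years, so the next rule applies.
Among Lund, Tanaka and Leclerc, by date of admission to current standing (earlier first): Lund (8 Jun 1992) before Tanaka (18 Feb 1997) before Leclerc (10 Feb 1998).
Saleh and Marchetti both have admission number 353, so the next rule applies.
Saleh and Marchetti both have years on the livery 1 year, so the next rule applies.
Among Saleh and Marchetti, by date of admission to current standing (earlier first): Saleh (4 Oct 1999) before Marchetti (4 Dec 2003).
Order: Sorensen, Marino, Baptiste, Lund, Tanaka, Leclerc, Saleh, Marchetti. So position 5.

5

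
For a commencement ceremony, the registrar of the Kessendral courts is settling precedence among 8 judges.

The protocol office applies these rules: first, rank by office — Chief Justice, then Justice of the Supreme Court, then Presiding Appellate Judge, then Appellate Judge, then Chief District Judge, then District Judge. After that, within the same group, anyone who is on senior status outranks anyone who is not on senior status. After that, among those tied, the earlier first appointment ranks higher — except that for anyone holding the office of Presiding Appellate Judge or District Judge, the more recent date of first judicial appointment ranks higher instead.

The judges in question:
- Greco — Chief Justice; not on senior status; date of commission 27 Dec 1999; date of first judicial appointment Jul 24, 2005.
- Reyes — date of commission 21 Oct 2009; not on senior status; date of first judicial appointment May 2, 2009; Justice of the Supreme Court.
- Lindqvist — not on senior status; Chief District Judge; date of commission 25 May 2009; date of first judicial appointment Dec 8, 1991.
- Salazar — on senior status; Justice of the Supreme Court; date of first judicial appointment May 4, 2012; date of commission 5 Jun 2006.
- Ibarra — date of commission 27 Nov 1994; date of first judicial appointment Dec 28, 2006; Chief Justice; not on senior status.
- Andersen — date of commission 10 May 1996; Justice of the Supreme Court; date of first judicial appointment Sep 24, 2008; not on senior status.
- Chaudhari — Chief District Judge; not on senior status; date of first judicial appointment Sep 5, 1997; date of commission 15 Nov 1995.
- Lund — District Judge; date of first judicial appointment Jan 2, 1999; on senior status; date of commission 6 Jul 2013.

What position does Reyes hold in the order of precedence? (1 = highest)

5

By office: Greco and Ibarra (Chief Justice); then Salazar, Andersen and Reyes (Justice of the Supreme Court); then Lindqvist and Chaudhari (Chief District Judge); then Lund (District Judge).
Greco and Ibarra are each not on senior status, so the next rule applies.
Among Greco and Ibarra, by date of first judicial appointment (earlier first): Greco (Jul 24, 2005) before Ibarra (Dec 28, 2006).
Among Salazar, Andersen and Reyes, on senior status before not on senior status: Salazar (on senior status) before Andersen and Reyes (not on senior status).
Among Andersen and Reyes, by date of first judicial appointment (earlier first): Andersen (Sep 24, 2008) before Reyes (May 2, 2009).
Lindqvist and Chaudhari are each not on senior status, so the next rule applies.
Among Lindqvist and Chaudhari, by date of first judicial appointment (earlier first): Lindqvist (Dec 8, 1991) before Chaudhari (Sep 5, 1997).
Order: Greco, Ibarra, Salazar, Andersen, Reyes, Lindqvist, Chaudhari, Lund. So position 5.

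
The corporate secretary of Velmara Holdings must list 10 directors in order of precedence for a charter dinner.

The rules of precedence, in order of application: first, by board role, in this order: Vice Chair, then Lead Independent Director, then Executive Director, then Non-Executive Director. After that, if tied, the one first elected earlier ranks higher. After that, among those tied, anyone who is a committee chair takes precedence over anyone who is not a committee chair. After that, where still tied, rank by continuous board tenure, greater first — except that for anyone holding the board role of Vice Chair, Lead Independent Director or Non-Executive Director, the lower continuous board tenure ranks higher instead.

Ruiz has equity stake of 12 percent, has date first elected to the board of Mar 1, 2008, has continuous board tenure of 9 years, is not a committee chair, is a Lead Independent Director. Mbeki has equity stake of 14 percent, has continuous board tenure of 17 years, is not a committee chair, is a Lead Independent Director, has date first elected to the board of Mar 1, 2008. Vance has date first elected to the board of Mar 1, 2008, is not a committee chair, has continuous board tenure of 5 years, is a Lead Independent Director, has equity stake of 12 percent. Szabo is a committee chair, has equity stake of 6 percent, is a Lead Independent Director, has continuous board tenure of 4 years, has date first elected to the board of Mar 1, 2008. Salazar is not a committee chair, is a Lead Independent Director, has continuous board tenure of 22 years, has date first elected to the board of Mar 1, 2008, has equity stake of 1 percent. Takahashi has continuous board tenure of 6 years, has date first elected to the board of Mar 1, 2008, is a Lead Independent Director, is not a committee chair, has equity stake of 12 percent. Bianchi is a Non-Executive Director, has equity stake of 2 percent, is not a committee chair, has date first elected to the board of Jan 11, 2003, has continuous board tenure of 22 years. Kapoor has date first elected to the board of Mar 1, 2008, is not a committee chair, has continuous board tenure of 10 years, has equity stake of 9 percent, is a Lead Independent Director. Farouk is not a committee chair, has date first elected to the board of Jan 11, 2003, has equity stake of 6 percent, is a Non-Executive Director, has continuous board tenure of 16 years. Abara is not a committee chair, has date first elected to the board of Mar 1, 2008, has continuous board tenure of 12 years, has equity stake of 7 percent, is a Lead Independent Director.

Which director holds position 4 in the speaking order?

Ruiz

By board role: Szabo, Vance, Takahashi, Ruiz, Kapoor, Abara, Mbeki and Salazar (Lead Independent Director); then Farouk and Bianchi (Non-Executive Director).
Szabo, Vance, Takahashi, Ruiz, Kapoor, Abara, Mbeki and Salazar all have date first elected to the board Mar 1, 2008, so the next rule applies.
Among Szabo, Vance, Takahashi, Ruiz, Kapoor, Abara, Mbeki and Salazar, a committee chair before not a committee chair: Szabo (a committee chair) before Vance, Takahashi, Ruiz, Kapoor, Abara, Mbeki and Salazar (not a committee chair).
Among Vance, Takahashi, Ruiz, Kapoor, Abara, Mbeki and Salazar, by continuous board tenure (lower first) (reversed rule for this group): Vance (5 years) before Takahashi (6 years) before Ruiz (9 years) before Kapoor (10 years) before Abara (12 years) before Mbeki (17 years) before Salazar (22 years).
Farouk and Bianchi both have date first elected to the board Jan 11, 2003, so the next rule applies.
Farouk and Bianchi are each not a committee chair, so the next rule applies.
Among Farouk and Bianchi, by continuous board tenure (lower first) (reversed rule for this group): Farouk (16 years) before Bianchi (22 years).
Order: Szabo, Vance, Takahashi, Ruiz, Kapoor, Abara, Mbeki, Salazar, Farouk, Bianchi.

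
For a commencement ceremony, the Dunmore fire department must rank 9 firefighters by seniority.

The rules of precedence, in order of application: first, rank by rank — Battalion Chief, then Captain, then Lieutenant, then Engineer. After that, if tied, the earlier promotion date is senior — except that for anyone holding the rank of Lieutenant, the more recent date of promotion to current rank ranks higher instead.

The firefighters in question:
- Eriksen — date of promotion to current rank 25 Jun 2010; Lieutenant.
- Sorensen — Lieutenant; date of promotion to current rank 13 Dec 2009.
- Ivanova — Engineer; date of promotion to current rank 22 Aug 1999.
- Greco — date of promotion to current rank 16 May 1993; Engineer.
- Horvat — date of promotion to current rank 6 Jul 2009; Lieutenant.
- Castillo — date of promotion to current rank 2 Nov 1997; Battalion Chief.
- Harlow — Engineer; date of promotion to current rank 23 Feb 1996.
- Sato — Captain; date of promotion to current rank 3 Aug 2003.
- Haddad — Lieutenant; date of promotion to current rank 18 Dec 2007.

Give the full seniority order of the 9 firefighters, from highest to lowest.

By rank: Castillo (Battalion Chief); then Sato (Captain); then Eriksen, Sorensen, Horvat and Haddad (Lieutenant); then Greco, Harlow and Ivanova (Engineer).
Among Eriksen, Sorensen, Horvat and Haddad, by date of promotion to current rank (later first) (reversed rule for this group): Eriksen (25 Jun 2010) before Sorensen (13 Dec 2009) before Horvat (6 Jul 2009) before Haddad (18 Dec 2007).
Among Greco, Harlow and Ivanova, by date of promotion to current rank (earlier first): Greco (16 May 1993) before Harlow (23 Feb 1996) before Ivanova (22 Aug 1999).
Full order: Castillo, Sato, Eriksen, Sorensen, Horvat, Haddad, Greco, Harlow, Ivanova.

Castillo, Sato, Eriksen, Sorensen, Horvat, Haddad, Greco, Harlow, Ivanova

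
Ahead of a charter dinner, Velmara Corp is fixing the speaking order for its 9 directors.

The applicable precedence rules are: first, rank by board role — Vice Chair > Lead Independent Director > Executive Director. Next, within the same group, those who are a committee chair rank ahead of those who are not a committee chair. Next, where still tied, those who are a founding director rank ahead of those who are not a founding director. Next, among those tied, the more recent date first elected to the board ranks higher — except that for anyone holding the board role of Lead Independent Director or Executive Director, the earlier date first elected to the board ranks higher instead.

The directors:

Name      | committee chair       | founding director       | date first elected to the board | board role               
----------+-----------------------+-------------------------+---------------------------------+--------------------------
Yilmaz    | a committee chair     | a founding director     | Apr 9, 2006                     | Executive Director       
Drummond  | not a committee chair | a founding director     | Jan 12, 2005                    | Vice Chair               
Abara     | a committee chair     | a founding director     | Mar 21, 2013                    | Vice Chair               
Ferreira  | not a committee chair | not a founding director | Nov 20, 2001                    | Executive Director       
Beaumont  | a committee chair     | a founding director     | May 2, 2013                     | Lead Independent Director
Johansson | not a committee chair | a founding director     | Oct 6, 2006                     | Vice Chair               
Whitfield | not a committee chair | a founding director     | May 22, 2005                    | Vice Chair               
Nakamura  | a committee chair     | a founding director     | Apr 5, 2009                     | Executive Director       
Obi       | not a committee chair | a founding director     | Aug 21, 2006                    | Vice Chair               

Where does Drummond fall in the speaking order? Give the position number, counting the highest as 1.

By board role: Abara, Johansson, Obi, Whitfield and Drummond (Vice Chair); then Beaumont (Lead Independent Director); then Yilmaz, Nakamura and Ferreira (Executive Director).
Among Abara, Johansson, Obi, Whitfield and Drummond, a committee chair before not a committee chair: Abara (a committee chair) before Johansson, Obi, Whitfield and Drummond (not a committee chair).
Johansson, Obi, Whitfield and Drummond are each a founding director, so the next rule applies.
Among Johansson, Obi, Whitfield and Drummond, by date first elected to the board (later first): Johansson (Oct 6, 2006) before Obi (Aug 21, 2006) before Whitfield (May 22, 2005) before Drummond (Jan 12, 2005).
Among Yilmaz, Nakamura and Ferreira, a committee chair before not a committee chair: Yilmaz and Nakamura (a committee chair) before Ferreira (not a committee chair).
Yilmaz and Nakamura are each a founding director, so the next rule applies.
Among Yilmaz and Nakamura, by date first elected to the board (earlier first) (reversed rule for this group): Yilmaz (Apr 9, 2006) before Nakamura (Apr 5, 2009).
Order: Abara, Johansson, Obi, Whitfield, Drummond, Beaumont, Yilmaz, Nakamura, Ferreira. So position 5.

5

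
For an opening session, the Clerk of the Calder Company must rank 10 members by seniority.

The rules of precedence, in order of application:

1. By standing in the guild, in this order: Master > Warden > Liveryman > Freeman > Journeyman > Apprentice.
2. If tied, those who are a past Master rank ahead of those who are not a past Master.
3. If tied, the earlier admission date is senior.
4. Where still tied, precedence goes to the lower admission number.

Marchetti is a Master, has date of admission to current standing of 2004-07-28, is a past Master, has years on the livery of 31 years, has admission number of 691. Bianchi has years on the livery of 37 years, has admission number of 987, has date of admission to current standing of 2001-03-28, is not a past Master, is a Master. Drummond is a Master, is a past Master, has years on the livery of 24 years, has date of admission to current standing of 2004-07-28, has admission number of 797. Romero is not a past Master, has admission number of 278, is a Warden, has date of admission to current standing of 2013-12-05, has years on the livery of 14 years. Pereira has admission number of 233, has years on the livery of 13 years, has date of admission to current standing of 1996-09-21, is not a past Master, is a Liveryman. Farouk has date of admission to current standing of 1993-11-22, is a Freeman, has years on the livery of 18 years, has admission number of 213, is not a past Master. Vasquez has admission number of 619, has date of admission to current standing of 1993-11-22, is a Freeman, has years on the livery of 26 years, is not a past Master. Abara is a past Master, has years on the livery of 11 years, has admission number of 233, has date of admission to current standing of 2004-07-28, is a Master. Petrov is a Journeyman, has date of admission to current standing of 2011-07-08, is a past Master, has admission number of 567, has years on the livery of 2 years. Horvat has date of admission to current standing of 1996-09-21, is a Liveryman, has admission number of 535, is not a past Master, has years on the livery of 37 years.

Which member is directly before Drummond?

By standing in the guild: Abara, Marchetti, Drummond and Bianchi (Master); then Romero (Warden); then Pereira and Horvat (Liveryman); then Farouk and Vasquez (Freeman); then Petrov (Journeyman).
Among Abara, Marchetti, Drummond and Bianchi, a past Master before not a past Master: Abara, Marchetti and Drummond (a past Master) before Bianchi (not a past Master).
Abara, Marchetti and Drummond all have date of admission to current standing 2004-07-28, so the next rule applies.
Among Abara, Marchetti and Drummond, by admission number (lower first): Abara (233) before Marchetti (691) before Drummond (797).
Pereira and Horvat are each not a past Master, so the next rule applies.
Pereira and Horvat both have date of admission to current standing 1996-09-21, so the next rule applies.
Among Pereira and Horvat, by admission number (lower first): Pereira (233) before Horvat (535).
Farouk and Vasquez are each not a past Master, so the next rule applies.
Farouk and Vasquez both have date of admission to current standing 1993-11-22, so the next rule applies.
Among Farouk and Vasquez, by admission number (lower first): Farouk (213) before Vasquez (619).
Order: Abara, Marchetti, Drummond, Bianchi, Romero, Pereira, Horvat, Farouk, Vasquez, Petrov.

Marchetti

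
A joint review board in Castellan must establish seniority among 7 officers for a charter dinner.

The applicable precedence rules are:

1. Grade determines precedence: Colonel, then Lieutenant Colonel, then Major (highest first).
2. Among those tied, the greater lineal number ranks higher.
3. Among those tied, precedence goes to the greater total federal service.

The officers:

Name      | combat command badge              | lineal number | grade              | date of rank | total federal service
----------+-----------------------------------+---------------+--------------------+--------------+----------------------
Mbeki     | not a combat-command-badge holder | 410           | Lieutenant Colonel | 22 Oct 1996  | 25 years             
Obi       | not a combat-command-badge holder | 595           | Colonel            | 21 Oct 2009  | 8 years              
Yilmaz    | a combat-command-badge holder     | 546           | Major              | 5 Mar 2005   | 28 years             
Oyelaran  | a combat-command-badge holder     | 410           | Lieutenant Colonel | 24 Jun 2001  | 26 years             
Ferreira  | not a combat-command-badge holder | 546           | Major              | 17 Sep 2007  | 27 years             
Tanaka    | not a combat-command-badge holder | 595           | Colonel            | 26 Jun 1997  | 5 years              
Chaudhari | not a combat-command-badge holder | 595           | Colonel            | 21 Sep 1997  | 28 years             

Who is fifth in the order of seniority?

By grade: Chaudhari, Obi and Tanaka (Colonel); then Oyelaran and Mbeki (Lieutenant Colonel); then Yilmaz and Ferreira (Major).
Chaudhari, Obi and Tanaka all have lineal number 595, so the next rule applies.
Among Chaudhari, Obi and Tanaka, by total federal service (higher first): Chaudhari (28 years) before Obi (8 years) before Tanaka (5 years).
Oyelaran and Mbeki both have lineal number 410, so the next rule applies.
Among Oyelaran and Mbeki, by total federal service (higher first): Oyelaran (26 years) before Mbeki (25 years).
Yilmaz and Ferreira both have lineal number 546, so the next rule applies.
Among Yilmaz and Ferreira, by total federal service (higher first): Yilmaz (28 years) before Ferreira (27 years).
Order: Chaudhari, Obi, Tanaka, Oyelaran, Mbeki, Yilmaz, Ferreira.

Mbeki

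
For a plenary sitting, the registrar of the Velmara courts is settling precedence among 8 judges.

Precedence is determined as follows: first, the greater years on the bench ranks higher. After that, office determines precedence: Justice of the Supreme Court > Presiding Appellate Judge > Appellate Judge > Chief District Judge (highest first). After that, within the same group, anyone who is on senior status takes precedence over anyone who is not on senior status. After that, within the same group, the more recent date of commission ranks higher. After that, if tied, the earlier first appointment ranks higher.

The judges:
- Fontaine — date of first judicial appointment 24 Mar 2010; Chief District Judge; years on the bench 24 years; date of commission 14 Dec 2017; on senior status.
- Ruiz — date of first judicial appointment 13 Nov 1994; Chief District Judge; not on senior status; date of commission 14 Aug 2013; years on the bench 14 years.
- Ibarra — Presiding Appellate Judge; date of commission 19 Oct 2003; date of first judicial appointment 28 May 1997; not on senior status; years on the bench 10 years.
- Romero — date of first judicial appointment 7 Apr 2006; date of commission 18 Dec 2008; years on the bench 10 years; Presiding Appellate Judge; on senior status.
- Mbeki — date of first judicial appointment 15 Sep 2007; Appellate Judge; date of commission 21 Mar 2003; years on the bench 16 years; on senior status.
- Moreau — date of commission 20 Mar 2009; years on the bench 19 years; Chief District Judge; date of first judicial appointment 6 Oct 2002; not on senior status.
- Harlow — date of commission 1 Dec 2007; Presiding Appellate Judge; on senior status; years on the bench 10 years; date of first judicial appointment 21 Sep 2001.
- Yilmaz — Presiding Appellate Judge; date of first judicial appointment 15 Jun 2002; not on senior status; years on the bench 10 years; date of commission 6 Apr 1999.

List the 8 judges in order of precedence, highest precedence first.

By years on the bench (higher first): Fontaine (24 years); then Moreau (19 years); then Mbeki (16 years); then Ruiz (14 years); then Romero, Harlow, Ibarra and Yilmaz (each 10 years).
Romero, Harlow, Ibarra and Yilmaz are each Presiding Appellate Judge, so the next rule applies.
Among Romero, Harlow, Ibarra and Yilmaz, on senior status before not on senior status: Romero and Harlow (on senior status) before Ibarra and Yilmaz (not on senior status).
Among Romero and Harlow, by date of commission (later first): Romero (18 Dec 2008) before Harlow (1 Dec 2007).
Among Ibarra and Yilmaz, by date of commission (later first): Ibarra (19 Oct 2003) before Yilmaz (6 Apr 1999).
Full order: Fontaine, Moreau, Mbeki, Ruiz, Romero, Harlow, Ibarra, Yilmaz.

Fontaine, Moreau, Mbeki, Ruiz, Romero, Harlow, Ibarra, Yilmaz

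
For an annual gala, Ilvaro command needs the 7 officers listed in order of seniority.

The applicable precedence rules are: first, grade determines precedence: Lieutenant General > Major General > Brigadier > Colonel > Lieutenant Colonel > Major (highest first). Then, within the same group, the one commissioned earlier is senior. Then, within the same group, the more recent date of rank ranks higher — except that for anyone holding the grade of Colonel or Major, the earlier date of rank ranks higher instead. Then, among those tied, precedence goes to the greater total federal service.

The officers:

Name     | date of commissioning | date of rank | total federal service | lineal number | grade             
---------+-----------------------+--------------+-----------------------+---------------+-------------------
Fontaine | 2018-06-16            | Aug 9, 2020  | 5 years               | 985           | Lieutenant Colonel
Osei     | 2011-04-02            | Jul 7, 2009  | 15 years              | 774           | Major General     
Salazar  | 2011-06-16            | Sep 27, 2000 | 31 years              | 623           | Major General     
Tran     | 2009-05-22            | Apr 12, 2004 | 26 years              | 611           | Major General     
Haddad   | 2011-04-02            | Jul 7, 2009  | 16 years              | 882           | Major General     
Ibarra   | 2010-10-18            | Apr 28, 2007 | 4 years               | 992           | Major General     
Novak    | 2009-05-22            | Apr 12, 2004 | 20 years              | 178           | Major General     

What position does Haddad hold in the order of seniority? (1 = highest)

4

By grade: Tran, Novak, Ibarra, Haddad, Osei and Salazar (Major General); then Fontaine (Lieutenant Colonel).
Among Tran, Novak, Ibarra, Haddad, Osei and Salazar, by date of commissioning (earlier first): Tran and Novak (2009-05-22) before Ibarra (2010-10-18) before Haddad and Osei (2011-04-02) before Salazar (2011-06-16).
Tran and Novak both have date of rank Apr 12, 2004, so the next rule applies.
Among Tran and Novak, by total federal service (higher first): Tran (26 years) before Novak (20 years).
Haddad and Osei both have date of rank Jul 7, 2009, so the next rule applies.
Among Haddad and Osei, by total federal service (higher first): Haddad (16 years) before Osei (15 years).
Order: Tran, Novak, Ibarra, Haddad, Osei, Salazar, Fontaine. So position 4.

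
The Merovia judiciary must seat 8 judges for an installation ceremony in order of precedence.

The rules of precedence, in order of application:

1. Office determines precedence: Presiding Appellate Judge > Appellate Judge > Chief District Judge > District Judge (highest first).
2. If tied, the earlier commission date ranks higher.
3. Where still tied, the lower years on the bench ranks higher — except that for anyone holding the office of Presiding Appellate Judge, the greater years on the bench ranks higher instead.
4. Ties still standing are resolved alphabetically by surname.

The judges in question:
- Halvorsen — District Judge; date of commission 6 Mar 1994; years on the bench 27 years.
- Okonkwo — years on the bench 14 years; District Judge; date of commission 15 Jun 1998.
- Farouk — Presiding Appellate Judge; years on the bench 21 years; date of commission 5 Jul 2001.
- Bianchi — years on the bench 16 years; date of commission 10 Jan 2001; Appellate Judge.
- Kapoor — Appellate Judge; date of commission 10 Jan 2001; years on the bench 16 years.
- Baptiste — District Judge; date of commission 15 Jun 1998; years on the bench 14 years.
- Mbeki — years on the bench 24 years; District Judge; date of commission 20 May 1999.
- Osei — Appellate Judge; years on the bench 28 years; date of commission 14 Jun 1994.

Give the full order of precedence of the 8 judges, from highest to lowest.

Farouk, Osei, Bianchi, Kapoor, Halvorsen, Baptiste, Okonkwo, Mbeki

By office: Farouk (Presiding Appellate Judge); then Osei, Bianchi and Kapoor (Appellate Judge); then Halvorsen, Baptiste, Okonkwo and Mbeki (District Judge).
Among Osei, Bianchi and Kapoor, by date of commission (earlier first): Osei (14 Jun 1994) before Bianchi and Kapoor (10 Jan 2001).
Bianchi and Kapoor both have years on the bench 16 years, so the next rule applies.
Among Bianchi and Kapoor, alphabetically by surname: Bianchi before Kapoor.
Among Halvorsen, Baptiste, Okonkwo and Mbeki, by date of commission (earlier first): Halvorsen (6 Mar 1994) before Baptiste and Okonkwo (15 Jun 1998) before Mbeki (20 May 1999).
Baptiste and Okonkwo both have years on the bench 14 years, so the next rule applies.
Among Baptiste and Okonkwo, alphabetically by surname: Baptiste before Okonkwo.
Full order: Farouk, Osei, Bianchi, Kapoor, Halvorsen, Baptiste, Okonkwo, Mbeki.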